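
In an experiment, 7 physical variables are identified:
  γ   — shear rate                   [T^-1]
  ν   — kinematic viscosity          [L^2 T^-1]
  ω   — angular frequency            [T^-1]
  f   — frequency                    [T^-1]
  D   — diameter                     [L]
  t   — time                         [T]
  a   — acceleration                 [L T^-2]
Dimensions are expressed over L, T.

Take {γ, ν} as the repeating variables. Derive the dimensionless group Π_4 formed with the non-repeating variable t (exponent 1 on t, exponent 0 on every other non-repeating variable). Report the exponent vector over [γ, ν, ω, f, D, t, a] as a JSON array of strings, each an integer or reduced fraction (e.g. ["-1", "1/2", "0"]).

Exponent matrix [L,T] × [γ,ν,ω,f,D,t,a]:
  L: [ 0  2  0  0  1  0  1]
  T: [-1 -1 -1 -1  0  1 -2]
Row reduction gives pivot columns γ,ν; rank = 2
Pivot set = {γ,ν}, free = {ω,f,D,t,a}
RREF:
  r0: [   1    0    1    1 -1/2   -1  3/2]
  r1: [   0    1    0    0  1/2    0  1/2]
Fix exponent of t at 1, ω at 0, f at 0, D at 0, a at 0; solve each RREF row for its pivot's exponent:
  r0: exp(γ) + (-1)·1 = 0 ⇒ exp(γ) = 1
  r1: exp(ν) + (0)·1 = 0 ⇒ exp(ν) = 0
Π_4 = γ · t

["1", "0", "0", "0", "0", "1", "0"]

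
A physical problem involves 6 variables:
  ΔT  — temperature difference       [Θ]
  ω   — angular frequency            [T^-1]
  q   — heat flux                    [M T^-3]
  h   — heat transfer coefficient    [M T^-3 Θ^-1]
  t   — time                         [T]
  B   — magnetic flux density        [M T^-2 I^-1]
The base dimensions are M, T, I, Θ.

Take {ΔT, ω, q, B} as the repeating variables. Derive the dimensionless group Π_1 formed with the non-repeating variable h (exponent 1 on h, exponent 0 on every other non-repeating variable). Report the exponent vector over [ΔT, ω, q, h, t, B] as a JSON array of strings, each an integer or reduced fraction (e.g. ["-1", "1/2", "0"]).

Write exponents as rows M,T,I,Θ / cols ΔT,ω,q,h,t,B:
  M: [ 0  0  1  1  0  1]
  T: [ 0 -1 -3 -3  1 -2]
  I: [ 0  0  0  0  0 -1]
  Θ: [ 1  0  0 -1  0  0]
Echelon form has 4 nonzero rows (pivots: ΔT,ω,q,B)
Pivot set = {ΔT,ω,q,B}, free = {h,t}
RREF:
  r0: [   1    0    0   -1    0    0]
  r1: [   0    1    0    0   -1    0]
  r2: [   0    0    1    1    0    0]
  r3: [   0    0    0    0    0    1]
Fix exponent of h at 1, t at 0; solve each RREF row for its pivot's exponent:
  r0: exp(ΔT) + (-1)·1 = 0 ⇒ exp(ΔT) = 1
  r1: exp(ω) + (0)·1 = 0 ⇒ exp(ω) = 0
  r2: exp(q) + (1)·1 = 0 ⇒ exp(q) = -1
  r3: exp(B) + (0)·1 = 0 ⇒ exp(B) = 0
Π_1 = ΔT · q^-1 · h

["1", "0", "-1", "1", "0", "0"]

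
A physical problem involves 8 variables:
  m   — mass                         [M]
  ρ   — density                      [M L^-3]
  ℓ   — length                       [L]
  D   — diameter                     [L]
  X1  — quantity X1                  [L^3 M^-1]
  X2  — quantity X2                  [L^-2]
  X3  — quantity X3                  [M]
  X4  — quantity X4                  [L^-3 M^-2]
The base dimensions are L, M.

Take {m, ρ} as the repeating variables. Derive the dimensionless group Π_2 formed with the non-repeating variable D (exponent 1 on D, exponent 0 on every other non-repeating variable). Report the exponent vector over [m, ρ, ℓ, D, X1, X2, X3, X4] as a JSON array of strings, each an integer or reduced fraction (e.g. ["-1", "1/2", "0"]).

Exponent matrix [L,M] × [m,ρ,ℓ,D,X1,X2,X3,X4]:
  L: [ 0 -3  1  1  3 -2  0 -3]
  M: [ 1  1  0  0 -1  0  1 -2]
Row reduction gives pivot columns m,ρ; rank = 2
Repeat: m,ρ; free: ℓ,D,X1,X2,X3,X4
RREF:
  r0: [   1    0  1/3  1/3    0 -2/3    1   -3]
  r1: [   0    1 -1/3 -1/3   -1  2/3    0    1]
Fix exponent of D at 1, ℓ at 0, X1 at 0, X2 at 0, X3 at 0, X4 at 0; solve each RREF row for its pivot's exponent:
  r0: exp(m) + (1/3)·1 = 0 ⇒ exp(m) = -1/3
  r1: exp(ρ) + (-1/3)·1 = 0 ⇒ exp(ρ) = 1/3
Π_2 = m^(-1/3) · ρ^(1/3) · D

["-1/3", "1/3", "0", "1", "0", "0", "0", "0"]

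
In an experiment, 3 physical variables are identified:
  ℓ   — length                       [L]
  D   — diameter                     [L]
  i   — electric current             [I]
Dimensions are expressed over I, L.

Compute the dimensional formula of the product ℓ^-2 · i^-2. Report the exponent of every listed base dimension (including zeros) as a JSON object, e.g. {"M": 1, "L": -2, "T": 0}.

{"I": -2, "L": -2}

Write exponents as rows I,L / cols ℓ,D,i:
  I: [ 0  0  1]
  L: [ 1  1  0]
  [I]: (-2)·0+(-2)·1 = -2
  [L]: (-2)·1+(-2)·0 = -2
⇒ I^-2 L^-2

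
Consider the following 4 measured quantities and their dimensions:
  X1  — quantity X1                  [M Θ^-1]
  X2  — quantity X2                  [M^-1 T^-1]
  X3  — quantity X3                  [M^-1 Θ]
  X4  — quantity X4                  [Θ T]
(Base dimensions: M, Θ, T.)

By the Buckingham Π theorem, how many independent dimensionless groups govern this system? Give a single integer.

Dimensional matrix (M×Θ×T by X1×X2×X3×X4):
  M: [ 1 -1 -1  0]
  Θ: [-1  0  1  1]
  T: [ 0 -1  0  1]
RREF → pivots at {X1,X2} ⇒ r = 2
Π count = n − r = 4 − 2 = 2

2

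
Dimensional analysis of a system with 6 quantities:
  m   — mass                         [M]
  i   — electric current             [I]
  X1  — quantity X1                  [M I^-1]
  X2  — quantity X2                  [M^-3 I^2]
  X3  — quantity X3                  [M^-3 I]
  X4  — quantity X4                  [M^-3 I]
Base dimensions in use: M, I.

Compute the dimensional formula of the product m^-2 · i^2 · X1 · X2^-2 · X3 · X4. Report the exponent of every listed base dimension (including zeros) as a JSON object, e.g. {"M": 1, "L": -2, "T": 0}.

{"M": -1, "I": -1}

Exponent matrix [M,I] × [m,i,X1,X2,X3,X4]:
  M: [ 1  0  1 -3 -3 -3]
  I: [ 0  1 -1  2  1  1]
  [M]: (-2)·1+(2)·0+(1)·1+(-2)·-3+(1)·-3+(1)·-3 = -1
  [I]: (-2)·0+(2)·1+(1)·-1+(-2)·2+(1)·1+(1)·1 = -1
⇒ M^-1 I^-1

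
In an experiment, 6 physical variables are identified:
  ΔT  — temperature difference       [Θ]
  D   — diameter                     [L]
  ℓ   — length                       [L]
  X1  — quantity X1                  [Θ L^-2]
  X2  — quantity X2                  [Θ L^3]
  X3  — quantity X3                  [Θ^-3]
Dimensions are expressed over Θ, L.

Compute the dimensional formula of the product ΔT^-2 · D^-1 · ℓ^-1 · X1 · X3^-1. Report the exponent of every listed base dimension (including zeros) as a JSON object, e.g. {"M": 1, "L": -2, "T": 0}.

Exponent matrix [Θ,L] × [ΔT,D,ℓ,X1,X2,X3]:
  Θ: [ 1  0  0  1  1 -3]
  L: [ 0  1  1 -2  3  0]
  [Θ]: (-2)·1+(-1)·0+(-1)·0+(1)·1+(-1)·-3 = 2
  [L]: (-2)·0+(-1)·1+(-1)·1+(1)·-2+(-1)·0 = -4
⇒ Θ^2 L^-4

{"Θ": 2, "L": -4}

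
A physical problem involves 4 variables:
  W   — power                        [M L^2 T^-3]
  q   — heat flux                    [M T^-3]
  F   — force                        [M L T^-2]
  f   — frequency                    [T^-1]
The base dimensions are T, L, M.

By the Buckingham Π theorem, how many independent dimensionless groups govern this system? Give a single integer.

Write exponents as rows T,L,M / cols W,q,F,f:
  T: [-3 -3 -2 -1]
  L: [ 2  0  1  0]
  M: [ 1  1  1  0]
Echelon form has 3 nonzero rows (pivots: W,q,F)
n=4, r=3 ⇒ 1 dimensionless group

1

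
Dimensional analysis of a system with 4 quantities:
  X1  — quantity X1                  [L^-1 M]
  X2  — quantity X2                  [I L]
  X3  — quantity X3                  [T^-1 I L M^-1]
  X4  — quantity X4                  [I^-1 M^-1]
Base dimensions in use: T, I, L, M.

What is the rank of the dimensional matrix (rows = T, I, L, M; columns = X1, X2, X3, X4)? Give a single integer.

3

Exponent matrix [T,I,L,M] × [X1,X2,X3,X4]:
  T: [ 0  0 -1  0]
  I: [ 0  1  1 -1]
  L: [-1  1  1  0]
  M: [ 1  0 -1 -1]
RREF → pivots at {X1,X2,X3} ⇒ r = 3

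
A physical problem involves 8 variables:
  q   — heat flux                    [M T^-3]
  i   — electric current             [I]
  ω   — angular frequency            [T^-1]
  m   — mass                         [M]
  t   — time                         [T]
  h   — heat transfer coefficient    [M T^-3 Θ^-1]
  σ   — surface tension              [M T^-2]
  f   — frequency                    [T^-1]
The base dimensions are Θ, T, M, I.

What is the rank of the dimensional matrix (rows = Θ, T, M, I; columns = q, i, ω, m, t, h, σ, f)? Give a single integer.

Dimensional matrix (Θ×T×M×I by q×i×ω×m×t×h×σ×f):
  Θ: [ 0  0  0  0  0 -1  0  0]
  T: [-3  0 -1  0  1 -3 -2 -1]
  M: [ 1  0  0  1  0  1  1  0]
  I: [ 0  1  0  0  0  0  0  0]
Row reduction gives pivot columns q,i,ω,h; rank = 4

4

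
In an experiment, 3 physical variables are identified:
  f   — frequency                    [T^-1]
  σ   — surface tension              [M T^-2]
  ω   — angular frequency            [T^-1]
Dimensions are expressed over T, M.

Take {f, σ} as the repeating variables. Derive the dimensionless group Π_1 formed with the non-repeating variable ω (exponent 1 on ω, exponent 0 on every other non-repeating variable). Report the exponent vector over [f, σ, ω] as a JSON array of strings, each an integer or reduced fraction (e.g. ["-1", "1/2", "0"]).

Write exponents as rows T,M / cols f,σ,ω:
  T: [-1 -2 -1]
  M: [ 0  1  0]
Echelon form has 2 nonzero rows (pivots: f,σ)
Repeat: f,σ; free: ω
RREF:
  r0: [   1    0    1]
  r1: [   0    1    0]
Fix exponent of ω at 1; solve each RREF row for its pivot's exponent:
  r0: exp(f) + (1)·1 = 0 ⇒ exp(f) = -1
  r1: exp(σ) + (0)·1 = 0 ⇒ exp(σ) = 0
Π_1 = f^-1 · ω

["-1", "0", "1"]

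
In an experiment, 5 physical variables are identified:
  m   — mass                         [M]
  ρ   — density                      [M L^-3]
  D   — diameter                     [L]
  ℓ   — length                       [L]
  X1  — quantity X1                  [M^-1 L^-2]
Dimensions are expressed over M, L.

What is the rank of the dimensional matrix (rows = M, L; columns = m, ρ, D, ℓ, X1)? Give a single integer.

2

Dimensional matrix (M×L by m×ρ×D×ℓ×X1):
  M: [ 1  1  0  0 -1]
  L: [ 0 -3  1  1 -2]
Row reduction gives pivot columns m,ρ; rank = 2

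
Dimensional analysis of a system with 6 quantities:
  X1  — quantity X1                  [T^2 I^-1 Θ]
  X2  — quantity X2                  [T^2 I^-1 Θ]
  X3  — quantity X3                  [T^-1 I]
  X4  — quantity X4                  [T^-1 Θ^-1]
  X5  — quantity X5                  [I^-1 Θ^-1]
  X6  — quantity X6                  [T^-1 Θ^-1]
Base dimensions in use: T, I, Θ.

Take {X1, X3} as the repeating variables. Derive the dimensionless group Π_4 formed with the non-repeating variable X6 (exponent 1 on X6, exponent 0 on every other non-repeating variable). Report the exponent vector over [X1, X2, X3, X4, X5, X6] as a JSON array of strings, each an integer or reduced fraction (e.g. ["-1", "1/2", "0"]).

Exponent matrix [T,I,Θ] × [X1,X2,X3,X4,X5,X6]:
  T: [ 2  2 -1 -1  0 -1]
  I: [-1 -1  1  0 -1  0]
  Θ: [ 1  1  0 -1 -1 -1]
Echelon form has 2 nonzero rows (pivots: X1,X3)
Repeat: X1,X3; free: X2,X4,X5,X6
RREF:
  r0: [   1    1    0   -1   -1   -1]
  r1: [   0    0    1   -1   -2   -1]
  r2: [   0    0    0    0    0    0]
Fix exponent of X6 at 1, X2 at 0, X4 at 0, X5 at 0; solve each RREF row for its pivot's exponent:
  r0: exp(X1) + (-1)·1 = 0 ⇒ exp(X1) = 1
  r1: exp(X3) + (-1)·1 = 0 ⇒ exp(X3) = 1
Π_4 = X1 · X3 · X6

["1", "0", "1", "0", "0", "1"]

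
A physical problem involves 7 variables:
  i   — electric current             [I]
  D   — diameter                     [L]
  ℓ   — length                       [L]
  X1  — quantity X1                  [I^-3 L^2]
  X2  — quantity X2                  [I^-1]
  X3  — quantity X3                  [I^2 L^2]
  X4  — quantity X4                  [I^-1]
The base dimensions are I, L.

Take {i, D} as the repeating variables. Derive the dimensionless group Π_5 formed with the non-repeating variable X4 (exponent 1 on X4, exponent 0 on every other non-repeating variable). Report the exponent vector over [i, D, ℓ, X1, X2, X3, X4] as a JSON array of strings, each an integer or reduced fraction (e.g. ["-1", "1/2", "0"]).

Exponent matrix [I,L] × [i,D,ℓ,X1,X2,X3,X4]:
  I: [ 1  0  0 -3 -1  2 -1]
  L: [ 0  1  1  2  0  2  0]
Row reduction gives pivot columns i,D; rank = 2
Repeat: i,D; free: ℓ,X1,X2,X3,X4
RREF:
  r0: [   1    0    0   -3   -1    2   -1]
  r1: [   0    1    1    2    0    2    0]
Fix exponent of X4 at 1, ℓ at 0, X1 at 0, X2 at 0, X3 at 0; solve each RREF row for its pivot's exponent:
  r0: exp(i) + (-1)·1 = 0 ⇒ exp(i) = 1
  r1: exp(D) + (0)·1 = 0 ⇒ exp(D) = 0
Π_5 = i · X4

["1", "0", "0", "0", "0", "0", "1"]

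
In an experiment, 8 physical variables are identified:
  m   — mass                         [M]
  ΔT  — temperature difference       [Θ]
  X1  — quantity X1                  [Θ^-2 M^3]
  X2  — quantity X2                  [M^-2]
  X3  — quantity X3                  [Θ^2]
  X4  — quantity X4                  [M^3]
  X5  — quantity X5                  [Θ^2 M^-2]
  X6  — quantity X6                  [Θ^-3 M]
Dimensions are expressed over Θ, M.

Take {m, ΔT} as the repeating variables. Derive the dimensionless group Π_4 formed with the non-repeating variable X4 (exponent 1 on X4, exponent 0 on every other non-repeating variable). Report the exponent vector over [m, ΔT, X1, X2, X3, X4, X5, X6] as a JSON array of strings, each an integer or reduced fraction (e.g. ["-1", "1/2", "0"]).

Write exponents as rows Θ,M / cols m,ΔT,X1,X2,X3,X4,X5,X6:
  Θ: [ 0  1 -2  0  2  0  2 -3]
  M: [ 1  0  3 -2  0  3 -2  1]
Row reduction gives pivot columns m,ΔT; rank = 2
Pivot set = {m,ΔT}, free = {X1,X2,X3,X4,X5,X6}
RREF:
  r0: [   1    0    3   -2    0    3   -2    1]
  r1: [   0    1   -2    0    2    0    2   -3]
Fix exponent of X4 at 1, X1 at 0, X2 at 0, X3 at 0, X5 at 0, X6 at 0; solve each RREF row for its pivot's exponent:
  r0: exp(m) + (3)·1 = 0 ⇒ exp(m) = -3
  r1: exp(ΔT) + (0)·1 = 0 ⇒ exp(ΔT) = 0
Π_4 = m^-3 · X4

["-3", "0", "0", "0", "0", "1", "0", "0"]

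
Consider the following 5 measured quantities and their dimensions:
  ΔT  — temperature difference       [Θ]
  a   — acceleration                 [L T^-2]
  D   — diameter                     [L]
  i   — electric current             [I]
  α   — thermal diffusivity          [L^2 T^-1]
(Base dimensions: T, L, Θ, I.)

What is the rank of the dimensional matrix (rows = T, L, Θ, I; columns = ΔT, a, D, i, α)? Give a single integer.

Exponent matrix [T,L,Θ,I] × [ΔT,a,D,i,α]:
  T: [ 0 -2  0  0 -1]
  L: [ 0  1  1  0  2]
  Θ: [ 1  0  0  0  0]
  I: [ 0  0  0  1  0]
RREF → pivots at {ΔT,a,D,i} ⇒ r = 4

4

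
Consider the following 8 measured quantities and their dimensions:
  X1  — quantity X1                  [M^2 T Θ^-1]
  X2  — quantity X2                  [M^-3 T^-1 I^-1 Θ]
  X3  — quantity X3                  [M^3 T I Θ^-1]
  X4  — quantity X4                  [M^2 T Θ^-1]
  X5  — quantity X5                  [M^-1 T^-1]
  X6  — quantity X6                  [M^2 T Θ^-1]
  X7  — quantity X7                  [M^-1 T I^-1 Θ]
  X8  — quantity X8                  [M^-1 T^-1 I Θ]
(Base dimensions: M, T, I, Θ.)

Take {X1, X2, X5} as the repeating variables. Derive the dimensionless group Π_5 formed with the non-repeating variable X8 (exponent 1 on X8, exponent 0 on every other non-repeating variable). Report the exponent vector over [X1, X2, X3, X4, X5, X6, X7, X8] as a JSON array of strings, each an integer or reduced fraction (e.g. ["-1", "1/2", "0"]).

["2", "1", "0", "0", "0", "0", "0", "1"]

Write exponents as rows M,T,I,Θ / cols X1,X2,X3,X4,X5,X6,X7,X8:
  M: [ 2 -3  3  2 -1  2 -1 -1]
  T: [ 1 -1  1  1 -1  1  1 -1]
  I: [ 0 -1  1  0  0  0 -1  1]
  Θ: [-1  1 -1 -1  0 -1  1  1]
Row reduction gives pivot columns X1,X2,X5; rank = 3
Repeat: X1,X2,X5; free: X3,X4,X6,X7,X8
RREF:
  r0: [   1    0    0    1    0    1    0   -2]
  r1: [   0    1   -1    0    0    0    1   -1]
  r2: [   0    0    0    0    1    0   -2    0]
  r3: [   0    0    0    0    0    0    0    0]
Fix exponent of X8 at 1, X3 at 0, X4 at 0, X6 at 0, X7 at 0; solve each RREF row for its pivot's exponent:
  r0: exp(X1) + (-2)·1 = 0 ⇒ exp(X1) = 2
  r1: exp(X2) + (-1)·1 = 0 ⇒ exp(X2) = 1
  r2: exp(X5) + (0)·1 = 0 ⇒ exp(X5) = 0
Π_5 = X1^2 · X2 · X8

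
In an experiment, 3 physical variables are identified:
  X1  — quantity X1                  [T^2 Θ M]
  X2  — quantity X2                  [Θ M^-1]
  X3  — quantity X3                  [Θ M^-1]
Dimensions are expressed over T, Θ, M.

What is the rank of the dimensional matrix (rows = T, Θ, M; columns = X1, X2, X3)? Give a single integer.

2

Dimensional matrix (T×Θ×M by X1×X2×X3):
  T: [ 2  0  0]
  Θ: [ 1  1  1]
  M: [ 1 -1 -1]
Row reduction gives pivot columns X1,X2; rank = 2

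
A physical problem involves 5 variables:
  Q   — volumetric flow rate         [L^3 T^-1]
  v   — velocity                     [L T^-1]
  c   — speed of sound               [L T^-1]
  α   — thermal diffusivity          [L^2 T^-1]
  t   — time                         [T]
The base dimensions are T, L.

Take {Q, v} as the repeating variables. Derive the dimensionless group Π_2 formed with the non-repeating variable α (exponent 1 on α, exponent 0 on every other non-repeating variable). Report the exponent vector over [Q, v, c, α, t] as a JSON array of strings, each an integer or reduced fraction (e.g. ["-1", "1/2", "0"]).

["-1/2", "-1/2", "0", "1", "0"]

Dimensional matrix (T×L by Q×v×c×α×t):
  T: [-1 -1 -1 -1  1]
  L: [ 3  1  1  2  0]
Row reduction gives pivot columns Q,v; rank = 2
Repeat: Q,v; free: c,α,t
RREF:
  r0: [   1    0    0  1/2  1/2]
  r1: [   0    1    1  1/2 -3/2]
Fix exponent of α at 1, c at 0, t at 0; solve each RREF row for its pivot's exponent:
  r0: exp(Q) + (1/2)·1 = 0 ⇒ exp(Q) = -1/2
  r1: exp(v) + (1/2)·1 = 0 ⇒ exp(v) = -1/2
Π_2 = Q^(-1/2) · v^(-1/2) · α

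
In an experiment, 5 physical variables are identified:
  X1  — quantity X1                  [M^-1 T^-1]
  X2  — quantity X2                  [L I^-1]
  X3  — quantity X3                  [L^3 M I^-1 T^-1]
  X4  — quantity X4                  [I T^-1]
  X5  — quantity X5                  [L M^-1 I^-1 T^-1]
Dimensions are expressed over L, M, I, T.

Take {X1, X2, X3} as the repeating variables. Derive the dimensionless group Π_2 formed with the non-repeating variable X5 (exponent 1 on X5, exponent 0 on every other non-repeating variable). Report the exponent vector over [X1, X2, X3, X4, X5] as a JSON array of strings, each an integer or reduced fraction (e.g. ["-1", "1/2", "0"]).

Exponent matrix [L,M,I,T] × [X1,X2,X3,X4,X5]:
  L: [ 0  1  3  0  1]
  M: [-1  0  1  0 -1]
  I: [ 0 -1 -1  1 -1]
  T: [-1  0 -1 -1 -1]
Echelon form has 3 nonzero rows (pivots: X1,X2,X3)
Pivot set = {X1,X2,X3}, free = {X4,X5}
RREF:
  r0: [   1    0    0  1/2    1]
  r1: [   0    1    0 -3/2    1]
  r2: [   0    0    1  1/2    0]
  r3: [   0    0    0    0    0]
Fix exponent of X5 at 1, X4 at 0; solve each RREF row for its pivot's exponent:
  r0: exp(X1) + (1)·1 = 0 ⇒ exp(X1) = -1
  r1: exp(X2) + (1)·1 = 0 ⇒ exp(X2) = -1
  r2: exp(X3) + (0)·1 = 0 ⇒ exp(X3) = 0
Π_2 = X1^-1 · X2^-1 · X5

["-1", "-1", "0", "0", "1"]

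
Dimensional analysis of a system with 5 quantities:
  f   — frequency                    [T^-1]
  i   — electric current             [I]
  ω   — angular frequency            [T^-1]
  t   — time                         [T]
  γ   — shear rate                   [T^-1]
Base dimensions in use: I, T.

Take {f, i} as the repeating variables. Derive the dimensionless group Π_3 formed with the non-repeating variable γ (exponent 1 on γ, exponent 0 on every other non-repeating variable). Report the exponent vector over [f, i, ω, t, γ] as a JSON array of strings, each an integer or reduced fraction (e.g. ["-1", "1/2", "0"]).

Dimensional matrix (I×T by f×i×ω×t×γ):
  I: [ 0  1  0  0  0]
  T: [-1  0 -1  1 -1]
Echelon form has 2 nonzero rows (pivots: f,i)
Repeat: f,i; free: ω,t,γ
RREF:
  r0: [   1    0    1   -1    1]
  r1: [   0    1    0    0    0]
Fix exponent of γ at 1, ω at 0, t at 0; solve each RREF row for its pivot's exponent:
  r0: exp(f) + (1)·1 = 0 ⇒ exp(f) = -1
  r1: exp(i) + (0)·1 = 0 ⇒ exp(i) = 0
Π_3 = f^-1 · γ

["-1", "0", "0", "0", "1"]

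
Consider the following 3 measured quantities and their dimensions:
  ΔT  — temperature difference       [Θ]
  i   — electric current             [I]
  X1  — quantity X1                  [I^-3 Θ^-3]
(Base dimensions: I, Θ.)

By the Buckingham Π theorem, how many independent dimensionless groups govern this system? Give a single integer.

1

Dimensional matrix (I×Θ by ΔT×i×X1):
  I: [ 0  1 -3]
  Θ: [ 1  0 -3]
RREF → pivots at {ΔT,i} ⇒ r = 2
n=3, r=2 ⇒ 1 dimensionless group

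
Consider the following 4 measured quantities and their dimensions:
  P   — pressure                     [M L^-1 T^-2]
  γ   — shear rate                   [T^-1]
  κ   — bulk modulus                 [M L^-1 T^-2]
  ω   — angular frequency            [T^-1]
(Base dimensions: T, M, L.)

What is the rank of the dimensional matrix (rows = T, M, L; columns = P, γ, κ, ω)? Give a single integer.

2

Write exponents as rows T,M,L / cols P,γ,κ,ω:
  T: [-2 -1 -2 -1]
  M: [ 1  0  1  0]
  L: [-1  0 -1  0]
Row reduction gives pivot columns P,γ; rank = 2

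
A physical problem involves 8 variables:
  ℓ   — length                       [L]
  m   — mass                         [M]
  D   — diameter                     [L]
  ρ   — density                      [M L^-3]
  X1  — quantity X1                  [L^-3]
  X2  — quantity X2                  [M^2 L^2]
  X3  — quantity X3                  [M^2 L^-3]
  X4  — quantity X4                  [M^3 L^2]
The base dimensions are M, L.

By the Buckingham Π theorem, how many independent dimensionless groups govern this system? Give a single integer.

6

Write exponents as rows M,L / cols ℓ,m,D,ρ,X1,X2,X3,X4:
  M: [ 0  1  0  1  0  2  2  3]
  L: [ 1  0  1 -3 -3  2 -3  2]
Row reduction gives pivot columns ℓ,m; rank = 2
n=8, r=2 ⇒ 6 dimensionless groups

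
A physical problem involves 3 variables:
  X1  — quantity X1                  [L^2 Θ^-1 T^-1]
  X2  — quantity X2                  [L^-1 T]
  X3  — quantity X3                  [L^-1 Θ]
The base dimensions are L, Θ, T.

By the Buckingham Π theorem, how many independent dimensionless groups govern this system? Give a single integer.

Write exponents as rows L,Θ,T / cols X1,X2,X3:
  L: [ 2 -1 -1]
  Θ: [-1  0  1]
  T: [-1  1  0]
Echelon form has 2 nonzero rows (pivots: X1,X2)
n=3, r=2 ⇒ 1 dimensionless group

1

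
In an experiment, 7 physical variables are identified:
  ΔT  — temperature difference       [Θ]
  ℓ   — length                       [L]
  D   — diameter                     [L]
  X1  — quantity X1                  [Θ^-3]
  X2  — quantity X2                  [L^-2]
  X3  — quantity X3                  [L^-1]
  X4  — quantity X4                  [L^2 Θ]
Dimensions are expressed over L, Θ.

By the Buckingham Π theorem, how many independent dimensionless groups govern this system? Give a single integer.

5

Dimensional matrix (L×Θ by ΔT×ℓ×D×X1×X2×X3×X4):
  L: [ 0  1  1  0 -2 -1  2]
  Θ: [ 1  0  0 -3  0  0  1]
Echelon form has 2 nonzero rows (pivots: ΔT,ℓ)
7 vars − rank 2 = 5 Π groups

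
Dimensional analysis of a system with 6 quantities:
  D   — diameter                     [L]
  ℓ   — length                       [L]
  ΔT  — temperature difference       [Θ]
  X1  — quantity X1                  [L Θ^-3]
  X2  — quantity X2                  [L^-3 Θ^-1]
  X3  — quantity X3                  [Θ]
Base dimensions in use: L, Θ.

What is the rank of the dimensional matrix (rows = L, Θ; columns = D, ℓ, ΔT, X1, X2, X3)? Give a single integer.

2

Exponent matrix [L,Θ] × [D,ℓ,ΔT,X1,X2,X3]:
  L: [ 1  1  0  1 -3  0]
  Θ: [ 0  0  1 -3 -1  1]
Row reduction gives pivot columns D,ΔT; rank = 2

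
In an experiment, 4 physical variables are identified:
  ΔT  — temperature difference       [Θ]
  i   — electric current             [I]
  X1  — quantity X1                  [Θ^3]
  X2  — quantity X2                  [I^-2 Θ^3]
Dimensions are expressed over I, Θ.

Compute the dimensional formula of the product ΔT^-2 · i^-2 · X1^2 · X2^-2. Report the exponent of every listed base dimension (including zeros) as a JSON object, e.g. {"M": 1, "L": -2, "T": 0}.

{"I": 2, "Θ": -2}

Dimensional matrix (I×Θ by ΔT×i×X1×X2):
  I: [ 0  1  0 -2]
  Θ: [ 1  0  3  3]
  [I]: (-2)·0+(-2)·1+(2)·0+(-2)·-2 = 2
  [Θ]: (-2)·1+(-2)·0+(2)·3+(-2)·3 = -2
⇒ I^2 Θ^-2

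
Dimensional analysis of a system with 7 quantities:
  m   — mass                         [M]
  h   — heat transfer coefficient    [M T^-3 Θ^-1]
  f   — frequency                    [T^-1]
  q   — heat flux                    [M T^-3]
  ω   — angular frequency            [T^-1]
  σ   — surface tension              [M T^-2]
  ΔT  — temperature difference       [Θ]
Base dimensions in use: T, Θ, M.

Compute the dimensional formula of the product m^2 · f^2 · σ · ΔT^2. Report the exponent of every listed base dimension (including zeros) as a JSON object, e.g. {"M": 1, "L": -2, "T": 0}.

Dimensional matrix (T×Θ×M by m×h×f×q×ω×σ×ΔT):
  T: [ 0 -3 -1 -3 -1 -2  0]
  Θ: [ 0 -1  0  0  0  0  1]
  M: [ 1  1  0  1  0  1  0]
  [T]: (2)·0+(2)·-1+(1)·-2+(2)·0 = -4
  [Θ]: (2)·0+(2)·0+(1)·0+(2)·1 = 2
  [M]: (2)·1+(2)·0+(1)·1+(2)·0 = 3
⇒ T^-4 Θ^2 M^3

{"T": -4, "Θ": 2, "M": 3}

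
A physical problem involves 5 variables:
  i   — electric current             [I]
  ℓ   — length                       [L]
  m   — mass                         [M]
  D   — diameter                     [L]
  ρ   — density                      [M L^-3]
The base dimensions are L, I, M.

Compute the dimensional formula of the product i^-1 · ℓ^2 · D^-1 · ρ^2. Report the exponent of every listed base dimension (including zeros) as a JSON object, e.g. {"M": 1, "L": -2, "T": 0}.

{"L": -5, "I": -1, "M": 2}

Write exponents as rows L,I,M / cols i,ℓ,m,D,ρ:
  L: [ 0  1  0  1 -3]
  I: [ 1  0  0  0  0]
  M: [ 0  0  1  0  1]
  [L]: (-1)·0+(2)·1+(-1)·1+(2)·-3 = -5
  [I]: (-1)·1+(2)·0+(-1)·0+(2)·0 = -1
  [M]: (-1)·0+(2)·0+(-1)·0+(2)·1 = 2
⇒ L^-5 I^-1 M^2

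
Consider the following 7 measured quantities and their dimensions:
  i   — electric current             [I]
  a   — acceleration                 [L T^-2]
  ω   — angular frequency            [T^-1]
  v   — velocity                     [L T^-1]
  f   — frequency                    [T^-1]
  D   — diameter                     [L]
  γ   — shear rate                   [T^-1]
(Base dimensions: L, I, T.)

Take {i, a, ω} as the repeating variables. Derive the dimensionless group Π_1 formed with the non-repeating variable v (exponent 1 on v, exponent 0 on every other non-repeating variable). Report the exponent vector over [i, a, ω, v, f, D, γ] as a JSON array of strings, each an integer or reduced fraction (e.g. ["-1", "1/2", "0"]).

["0", "-1", "1", "1", "0", "0", "0"]

Write exponents as rows L,I,T / cols i,a,ω,v,f,D,γ:
  L: [ 0  1  0  1  0  1  0]
  I: [ 1  0  0  0  0  0  0]
  T: [ 0 -2 -1 -1 -1  0 -1]
Echelon form has 3 nonzero rows (pivots: i,a,ω)
Pivot set = {i,a,ω}, free = {v,f,D,γ}
RREF:
  r0: [   1    0    0    0    0    0    0]
  r1: [   0    1    0    1    0    1    0]
  r2: [   0    0    1   -1    1   -2    1]
Fix exponent of v at 1, f at 0, D at 0, γ at 0; solve each RREF row for its pivot's exponent:
  r0: exp(i) + (0)·1 = 0 ⇒ exp(i) = 0
  r1: exp(a) + (1)·1 = 0 ⇒ exp(a) = -1
  r2: exp(ω) + (-1)·1 = 0 ⇒ exp(ω) = 1
Π_1 = a^-1 · ω · v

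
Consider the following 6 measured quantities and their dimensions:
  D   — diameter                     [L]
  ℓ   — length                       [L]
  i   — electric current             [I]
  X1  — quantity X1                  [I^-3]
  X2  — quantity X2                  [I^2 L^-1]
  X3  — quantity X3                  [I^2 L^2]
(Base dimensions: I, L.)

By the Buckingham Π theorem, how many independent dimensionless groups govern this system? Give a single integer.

4

Exponent matrix [I,L] × [D,ℓ,i,X1,X2,X3]:
  I: [ 0  0  1 -3  2  2]
  L: [ 1  1  0  0 -1  2]
Echelon form has 2 nonzero rows (pivots: D,i)
n=6, r=2 ⇒ 4 dimensionless groups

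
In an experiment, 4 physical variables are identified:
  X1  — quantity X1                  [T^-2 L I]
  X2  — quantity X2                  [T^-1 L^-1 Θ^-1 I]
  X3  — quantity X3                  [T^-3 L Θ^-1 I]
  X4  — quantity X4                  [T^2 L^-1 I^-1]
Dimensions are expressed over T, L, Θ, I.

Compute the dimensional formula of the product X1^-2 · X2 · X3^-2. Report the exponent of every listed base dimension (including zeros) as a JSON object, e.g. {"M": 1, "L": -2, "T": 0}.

Dimensional matrix (T×L×Θ×I by X1×X2×X3×X4):
  T: [-2 -1 -3  2]
  L: [ 1 -1  1 -1]
  Θ: [ 0 -1 -1  0]
  I: [ 1  1  1 -1]
  [T]: (-2)·-2+(1)·-1+(-2)·-3 = 9
  [L]: (-2)·1+(1)·-1+(-2)·1 = -5
  [Θ]: (-2)·0+(1)·-1+(-2)·-1 = 1
  [I]: (-2)·1+(1)·1+(-2)·1 = -3
⇒ T^9 L^-5 Θ I^-3

{"T": 9, "L": -5, "Θ": 1, "I": -3}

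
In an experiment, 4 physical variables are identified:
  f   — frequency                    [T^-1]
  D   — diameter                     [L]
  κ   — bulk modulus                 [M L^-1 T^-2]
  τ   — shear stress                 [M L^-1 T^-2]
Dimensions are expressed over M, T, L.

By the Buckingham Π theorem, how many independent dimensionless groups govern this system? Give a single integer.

1

Write exponents as rows M,T,L / cols f,D,κ,τ:
  M: [ 0  0  1  1]
  T: [-1  0 -2 -2]
  L: [ 0  1 -1 -1]
Echelon form has 3 nonzero rows (pivots: f,D,κ)
n=4, r=3 ⇒ 1 dimensionless group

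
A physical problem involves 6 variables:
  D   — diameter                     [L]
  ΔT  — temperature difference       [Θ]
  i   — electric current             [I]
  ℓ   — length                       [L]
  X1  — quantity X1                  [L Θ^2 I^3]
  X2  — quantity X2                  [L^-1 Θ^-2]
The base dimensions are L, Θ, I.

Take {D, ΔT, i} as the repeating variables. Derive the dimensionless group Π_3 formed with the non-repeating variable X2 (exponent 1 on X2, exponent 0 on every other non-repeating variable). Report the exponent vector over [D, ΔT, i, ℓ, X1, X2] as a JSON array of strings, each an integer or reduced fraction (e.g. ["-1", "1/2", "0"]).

Write exponents as rows L,Θ,I / cols D,ΔT,i,ℓ,X1,X2:
  L: [ 1  0  0  1  1 -1]
  Θ: [ 0  1  0  0  2 -2]
  I: [ 0  0  1  0  3  0]
RREF → pivots at {D,ΔT,i} ⇒ r = 3
Pivot set = {D,ΔT,i}, free = {ℓ,X1,X2}
RREF:
  r0: [   1    0    0    1    1   -1]
  r1: [   0    1    0    0    2   -2]
  r2: [   0    0    1    0    3    0]
Fix exponent of X2 at 1, ℓ at 0, X1 at 0; solve each RREF row for its pivot's exponent:
  r0: exp(D) + (-1)·1 = 0 ⇒ exp(D) = 1
  r1: exp(ΔT) + (-2)·1 = 0 ⇒ exp(ΔT) = 2
  r2: exp(i) + (0)·1 = 0 ⇒ exp(i) = 0
Π_3 = D · ΔT^2 · X2

["1", "2", "0", "0", "0", "1"]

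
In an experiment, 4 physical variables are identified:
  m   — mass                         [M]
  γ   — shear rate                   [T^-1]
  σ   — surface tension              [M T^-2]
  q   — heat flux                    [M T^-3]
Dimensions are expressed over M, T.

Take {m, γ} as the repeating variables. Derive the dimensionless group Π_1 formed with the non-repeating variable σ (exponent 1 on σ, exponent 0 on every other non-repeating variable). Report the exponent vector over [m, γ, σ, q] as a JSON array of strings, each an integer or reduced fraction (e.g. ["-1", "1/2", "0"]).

Dimensional matrix (M×T by m×γ×σ×q):
  M: [ 1  0  1  1]
  T: [ 0 -1 -2 -3]
Echelon form has 2 nonzero rows (pivots: m,γ)
Repeat: m,γ; free: σ,q
RREF:
  r0: [   1    0    1    1]
  r1: [   0    1    2    3]
Fix exponent of σ at 1, q at 0; solve each RREF row for its pivot's exponent:
  r0: exp(m) + (1)·1 = 0 ⇒ exp(m) = -1
  r1: exp(γ) + (2)·1 = 0 ⇒ exp(γ) = -2
Π_1 = m^-1 · γ^-2 · σ

["-1", "-2", "1", "0"]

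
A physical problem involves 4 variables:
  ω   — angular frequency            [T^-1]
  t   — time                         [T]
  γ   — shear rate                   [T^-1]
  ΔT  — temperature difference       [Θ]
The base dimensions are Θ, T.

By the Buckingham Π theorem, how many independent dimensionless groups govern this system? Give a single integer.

2

Write exponents as rows Θ,T / cols ω,t,γ,ΔT:
  Θ: [ 0  0  0  1]
  T: [-1  1 -1  0]
RREF → pivots at {ω,ΔT} ⇒ r = 2
Π count = n − r = 4 − 2 = 2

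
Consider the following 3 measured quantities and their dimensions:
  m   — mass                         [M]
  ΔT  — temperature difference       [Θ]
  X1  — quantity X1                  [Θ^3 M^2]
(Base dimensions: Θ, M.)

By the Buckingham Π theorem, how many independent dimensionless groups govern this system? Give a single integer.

1

Write exponents as rows Θ,M / cols m,ΔT,X1:
  Θ: [ 0  1  3]
  M: [ 1  0  2]
RREF → pivots at {m,ΔT} ⇒ r = 2
n=3, r=2 ⇒ 1 dimensionless group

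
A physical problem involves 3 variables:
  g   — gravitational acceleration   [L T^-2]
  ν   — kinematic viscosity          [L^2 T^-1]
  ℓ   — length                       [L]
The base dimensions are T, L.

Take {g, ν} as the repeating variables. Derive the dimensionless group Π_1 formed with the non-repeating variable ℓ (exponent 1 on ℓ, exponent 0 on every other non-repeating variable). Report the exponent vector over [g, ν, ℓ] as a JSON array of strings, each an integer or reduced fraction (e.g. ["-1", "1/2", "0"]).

["1/3", "-2/3", "1"]

Exponent matrix [T,L] × [g,ν,ℓ]:
  T: [-2 -1  0]
  L: [ 1  2  1]
RREF → pivots at {g,ν} ⇒ r = 2
Repeat: g,ν; free: ℓ
RREF:
  r0: [   1    0 -1/3]
  r1: [   0    1  2/3]
Fix exponent of ℓ at 1; solve each RREF row for its pivot's exponent:
  r0: exp(g) + (-1/3)·1 = 0 ⇒ exp(g) = 1/3
  r1: exp(ν) + (2/3)·1 = 0 ⇒ exp(ν) = -2/3
Π_1 = g^(1/3) · ν^(-2/3) · ℓ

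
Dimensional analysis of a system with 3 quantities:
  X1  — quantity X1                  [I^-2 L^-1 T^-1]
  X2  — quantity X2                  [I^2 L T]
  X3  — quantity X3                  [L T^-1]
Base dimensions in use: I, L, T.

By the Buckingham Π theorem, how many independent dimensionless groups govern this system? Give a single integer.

Write exponents as rows I,L,T / cols X1,X2,X3:
  I: [-2  2  0]
  L: [-1  1  1]
  T: [-1  1 -1]
RREF → pivots at {X1,X3} ⇒ r = 2
Π count = n − r = 3 − 2 = 1

1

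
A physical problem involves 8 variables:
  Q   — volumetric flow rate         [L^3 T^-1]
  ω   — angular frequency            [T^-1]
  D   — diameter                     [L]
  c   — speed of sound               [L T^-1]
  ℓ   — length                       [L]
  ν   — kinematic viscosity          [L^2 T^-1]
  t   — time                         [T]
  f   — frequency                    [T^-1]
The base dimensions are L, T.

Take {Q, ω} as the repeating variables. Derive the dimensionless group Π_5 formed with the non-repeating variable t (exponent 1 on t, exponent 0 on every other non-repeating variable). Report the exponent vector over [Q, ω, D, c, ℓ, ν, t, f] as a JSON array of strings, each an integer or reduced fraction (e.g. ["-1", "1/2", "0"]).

Write exponents as rows L,T / cols Q,ω,D,c,ℓ,ν,t,f:
  L: [ 3  0  1  1  1  2  0  0]
  T: [-1 -1  0 -1  0 -1  1 -1]
Echelon form has 2 nonzero rows (pivots: Q,ω)
Pivot set = {Q,ω}, free = {D,c,ℓ,ν,t,f}
RREF:
  r0: [   1    0  1/3  1/3  1/3  2/3    0    0]
  r1: [   0    1 -1/3  2/3 -1/3  1/3   -1    1]
Fix exponent of t at 1, D at 0, c at 0, ℓ at 0, ν at 0, f at 0; solve each RREF row for its pivot's exponent:
  r0: exp(Q) + (0)·1 = 0 ⇒ exp(Q) = 0
  r1: exp(ω) + (-1)·1 = 0 ⇒ exp(ω) = 1
Π_5 = ω · t

["0", "1", "0", "0", "0", "0", "1", "0"]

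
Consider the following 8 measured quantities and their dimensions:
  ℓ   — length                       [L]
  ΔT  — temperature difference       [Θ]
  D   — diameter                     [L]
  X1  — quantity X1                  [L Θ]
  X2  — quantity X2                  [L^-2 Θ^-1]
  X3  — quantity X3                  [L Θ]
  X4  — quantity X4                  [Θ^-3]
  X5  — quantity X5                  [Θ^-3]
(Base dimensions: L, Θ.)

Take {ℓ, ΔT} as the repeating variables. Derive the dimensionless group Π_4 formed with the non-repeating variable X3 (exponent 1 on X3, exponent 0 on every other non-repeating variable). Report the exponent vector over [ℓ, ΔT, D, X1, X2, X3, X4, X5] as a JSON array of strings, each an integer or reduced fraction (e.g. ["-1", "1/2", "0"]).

["-1", "-1", "0", "0", "0", "1", "0", "0"]

Write exponents as rows L,Θ / cols ℓ,ΔT,D,X1,X2,X3,X4,X5:
  L: [ 1  0  1  1 -2  1  0  0]
  Θ: [ 0  1  0  1 -1  1 -3 -3]
RREF → pivots at {ℓ,ΔT} ⇒ r = 2
Pivot set = {ℓ,ΔT}, free = {D,X1,X2,X3,X4,X5}
RREF:
  r0: [   1    0    1    1   -2    1    0    0]
  r1: [   0    1    0    1   -1    1   -3   -3]
Fix exponent of X3 at 1, D at 0, X1 at 0, X2 at 0, X4 at 0, X5 at 0; solve each RREF row for its pivot's exponent:
  r0: exp(ℓ) + (1)·1 = 0 ⇒ exp(ℓ) = -1
  r1: exp(ΔT) + (1)·1 = 0 ⇒ exp(ΔT) = -1
Π_4 = ℓ^-1 · ΔT^-1 · X3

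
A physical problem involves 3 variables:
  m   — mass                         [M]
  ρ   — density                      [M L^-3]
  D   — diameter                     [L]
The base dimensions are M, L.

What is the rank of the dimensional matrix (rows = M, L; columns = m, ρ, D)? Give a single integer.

2

Dimensional matrix (M×L by m×ρ×D):
  M: [ 1  1  0]
  L: [ 0 -3  1]
RREF → pivots at {m,ρ} ⇒ r = 2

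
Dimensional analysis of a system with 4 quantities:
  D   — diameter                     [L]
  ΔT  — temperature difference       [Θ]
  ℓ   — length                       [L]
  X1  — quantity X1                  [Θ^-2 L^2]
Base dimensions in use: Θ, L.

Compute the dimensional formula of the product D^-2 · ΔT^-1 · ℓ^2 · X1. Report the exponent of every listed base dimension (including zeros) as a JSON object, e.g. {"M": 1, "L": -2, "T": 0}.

Dimensional matrix (Θ×L by D×ΔT×ℓ×X1):
  Θ: [ 0  1  0 -2]
  L: [ 1  0  1  2]
  [Θ]: (-2)·0+(-1)·1+(2)·0+(1)·-2 = -3
  [L]: (-2)·1+(-1)·0+(2)·1+(1)·2 = 2
⇒ Θ^-3 L^2

{"Θ": -3, "L": 2}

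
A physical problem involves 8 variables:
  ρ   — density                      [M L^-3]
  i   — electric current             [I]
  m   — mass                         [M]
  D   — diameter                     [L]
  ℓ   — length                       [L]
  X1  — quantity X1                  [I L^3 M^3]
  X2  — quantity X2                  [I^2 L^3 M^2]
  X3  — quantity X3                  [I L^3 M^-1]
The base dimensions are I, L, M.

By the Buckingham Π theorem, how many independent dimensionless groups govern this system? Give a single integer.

5

Exponent matrix [I,L,M] × [ρ,i,m,D,ℓ,X1,X2,X3]:
  I: [ 0  1  0  0  0  1  2  1]
  L: [-3  0  0  1  1  3  3  3]
  M: [ 1  0  1  0  0  3  2 -1]
Row reduction gives pivot columns ρ,i,m; rank = 3
n=8, r=3 ⇒ 5 dimensionless groups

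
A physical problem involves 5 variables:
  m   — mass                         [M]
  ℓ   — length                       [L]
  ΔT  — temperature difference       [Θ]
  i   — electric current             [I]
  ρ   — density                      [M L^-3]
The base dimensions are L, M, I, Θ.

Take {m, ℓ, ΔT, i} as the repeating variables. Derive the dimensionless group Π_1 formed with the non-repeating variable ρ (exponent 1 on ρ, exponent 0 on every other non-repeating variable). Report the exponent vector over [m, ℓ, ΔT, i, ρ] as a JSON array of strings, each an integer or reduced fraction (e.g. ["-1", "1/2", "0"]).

["-1", "3", "0", "0", "1"]

Exponent matrix [L,M,I,Θ] × [m,ℓ,ΔT,i,ρ]:
  L: [ 0  1  0  0 -3]
  M: [ 1  0  0  0  1]
  I: [ 0  0  0  1  0]
  Θ: [ 0  0  1  0  0]
Echelon form has 4 nonzero rows (pivots: m,ℓ,ΔT,i)
Repeat: m,ℓ,ΔT,i; free: ρ
RREF:
  r0: [   1    0    0    0    1]
  r1: [   0    1    0    0   -3]
  r2: [   0    0    1    0    0]
  r3: [   0    0    0    1    0]
Fix exponent of ρ at 1; solve each RREF row for its pivot's exponent:
  r0: exp(m) + (1)·1 = 0 ⇒ exp(m) = -1
  r1: exp(ℓ) + (-3)·1 = 0 ⇒ exp(ℓ) = 3
  r2: exp(ΔT) + (0)·1 = 0 ⇒ exp(ΔT) = 0
  r3: exp(i) + (0)·1 = 0 ⇒ exp(i) = 0
Π_1 = m^-1 · ℓ^3 · ρ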